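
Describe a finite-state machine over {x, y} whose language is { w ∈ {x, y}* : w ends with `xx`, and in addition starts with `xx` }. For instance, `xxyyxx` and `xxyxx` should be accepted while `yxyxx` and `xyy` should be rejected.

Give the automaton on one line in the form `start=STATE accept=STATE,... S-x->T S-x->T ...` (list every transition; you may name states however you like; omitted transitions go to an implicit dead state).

start=q0 accept=q3 q0-x->q1 q0-y->q2 q1-x->q3 q1-y->q2 q2-x->q2 q2-y->q2 q3-x->q3 q3-y->q4 q4-x->q5 q4-y->q4 q5-x->q3 q5-y->q4

Build one automaton per condition and run them in lockstep. The first has 3 states tracking how much of the suffix `xx` has currently been matched; the second has 4 states tracking whether the input so far still matches the prefix `xx`. A product state is a pair (one from each), accepting exactly when both do. Minimizing collapses redundant product states.
6 states suffice.
        x   y  
>  q0   q1  q2 
   q1   q3  q2 
   q2   q2  q2 
 * q3   q3  q4 
   q4   q5  q4 
   q5   q3  q4 
(> = start, * = accepting)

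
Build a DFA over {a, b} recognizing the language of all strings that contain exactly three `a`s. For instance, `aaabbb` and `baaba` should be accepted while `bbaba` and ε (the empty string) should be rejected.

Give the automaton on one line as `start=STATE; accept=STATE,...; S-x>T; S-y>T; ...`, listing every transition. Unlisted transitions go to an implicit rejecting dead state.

start=q0; accept=q3; q0-a>q1; q0-b>q0; q1-a>q2; q1-b>q1; q2-a>q3; q2-b>q2; q3-a>q4; q3-b>q3; q4-a>q4; q4-b>q4

Only the number of `a`s matters, and only up to 4. Make a chain q0 → q1 → q2 → q3 → q4 advanced by each `a` (with q4 absorbing); every other symbol self-loops. The accepting set is {q3}.
A 5-state machine:
        a   b  
>  q0   q1  q0 
   q1   q2  q1 
   q2   q3  q2 
 * q3   q4  q3 
   q4   q4  q4 
(> = start, * = accepting)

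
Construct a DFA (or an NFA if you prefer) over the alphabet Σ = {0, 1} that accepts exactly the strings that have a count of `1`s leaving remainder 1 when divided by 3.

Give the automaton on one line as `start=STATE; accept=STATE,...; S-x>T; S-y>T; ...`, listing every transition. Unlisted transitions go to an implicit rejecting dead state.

The only thing that matters is how many `1`s have appeared, reduced mod 3. Use one state per residue: A for 0, …, C for 2. Reading `1` moves to the next residue; anything else stays put. B is accepting.
With 3 states:
       0  1 
>  A   A  B 
 * B   B  C 
   C   C  A 
(> = start, * = accepting)

start=A; accept=B; A-0>A; A-1>B; B-0>B; B-1>C; C-0>C; C-1>A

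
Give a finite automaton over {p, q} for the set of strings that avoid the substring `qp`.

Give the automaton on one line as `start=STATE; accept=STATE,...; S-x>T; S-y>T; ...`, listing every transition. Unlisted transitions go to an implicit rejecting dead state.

Track partial matches of the forbidden pattern `qp`. State s2 is a dead state reached once `qp` has occurred; every other state accepts. s0 means no part of `qp` is currently matched.
        p   q  
>* s0   s0  s1 
 * s1   s2  s1 
   s2   s2  s2 
(> = start, * = accepting)

start=s0; accept=s0,s1; s0-p>s0; s0-q>s1; s1-p>s2; s1-q>s1; s2-p>s2; s2-q>s2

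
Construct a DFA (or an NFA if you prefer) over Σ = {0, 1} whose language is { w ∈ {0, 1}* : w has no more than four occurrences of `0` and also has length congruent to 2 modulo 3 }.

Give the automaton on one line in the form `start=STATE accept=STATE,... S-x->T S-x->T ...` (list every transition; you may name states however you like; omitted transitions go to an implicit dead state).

start=q0 accept=q3,q4,q5,q13,q14 q0-0->q1 q0-1->q2 q1-0->q3 q1-1->q4 q2-0->q4 q2-1->q5 q3-0->q6 q3-1->q7 q4-0->q7 q4-1->q8 q5-0->q8 q5-1->q0 q6-0->q9 q6-1->q10 q7-0->q10 q7-1->q11 q8-0->q11 q8-1->q1 q9-0->q12 q9-1->q13 q10-0->q13 q10-1->q14 q11-0->q14 q11-1->q3 q12-0->q15 q12-1->q15 q13-0->q15 q13-1->q16 q14-0->q16 q14-1->q6 q15-0->q17 q15-1->q17 q16-0->q17 q16-1->q9 q17-0->q12 q17-1->q12

Build one automaton per condition and run them in lockstep. One (6 states) tracks the count of `0`s, saturating at 5; the other (3 states) tracks the input length modulo 3. Each combined state is a pair, one component from each; accept when both components accept.
          0    1  
>  q0     q1   q2 
   q1     q3   q4 
   q2     q4   q5 
 * q3     q6   q7 
 * q4     q7   q8 
 * q5     q8   q0 
   q6     q9  q10 
   q7    q10  q11 
   q8    q11   q1 
   q9    q12  q13 
   q10   q13  q14 
   q11   q14   q3 
   q12   q15  q15 
 * q13   q15  q16 
 * q14   q16   q6 
   q15   q17  q17 
   q16   q17   q9 
   q17   q12  q12 
(> = start, * = accepting)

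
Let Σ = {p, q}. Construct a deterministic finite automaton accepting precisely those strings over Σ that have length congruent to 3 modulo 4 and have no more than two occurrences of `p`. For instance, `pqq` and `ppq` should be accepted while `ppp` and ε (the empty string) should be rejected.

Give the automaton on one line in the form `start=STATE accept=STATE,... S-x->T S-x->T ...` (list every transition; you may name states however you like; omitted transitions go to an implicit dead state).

Build one automaton per condition and run them in lockstep. The first has 4 states tracking the input length modulo 4; the second has 4 states tracking the count of `p`s, saturating at 3. A product state is a pair (one from each), accepting exactly when both do.
16 states suffice.
       p  q 
>  A   B  C 
   B   D  E 
   C   E  F 
   D   G  H 
   E   H  I 
   F   I  J 
   G   K  K 
 * H   K  L 
 * I   L  M 
 * J   M  A 
   K   N  N 
   L   N  O 
   M   O  B 
   N   P  P 
   O   P  D 
   P   G  G 
(> = start, * = accepting)

start=A accept=H,I,J A-p->B A-q->C B-p->D B-q->E C-p->E C-q->F D-p->G D-q->H E-p->H E-q->I F-p->I F-q->J G-p->K G-q->K H-p->K H-q->L I-p->L I-q->M J-p->M J-q->A K-p->N K-q->N L-p->N L-q->O M-p->O M-q->B N-p->P N-q->P O-p->P O-q->D P-p->G P-q->G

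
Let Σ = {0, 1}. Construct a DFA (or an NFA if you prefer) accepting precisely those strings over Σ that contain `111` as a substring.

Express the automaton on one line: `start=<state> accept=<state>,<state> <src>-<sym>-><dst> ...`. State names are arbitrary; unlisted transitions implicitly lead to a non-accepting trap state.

Track how much of `111` has been matched so far: state S0 is no progress, S3 is the absorbing accept state reached once `111` has occurred. Intermediate states record partial matches; on a mismatch, fall back to the longest reusable overlap.
A 4-state machine:
        0   1  
>  S0   S0  S1 
   S1   S0  S2 
   S2   S0  S3 
 * S3   S3  S3 
(> = start, * = accepting)

start=S0 accept=S3 S0-0->S0 S0-1->S1 S1-0->S0 S1-1->S2 S2-0->S0 S2-1->S3 S3-0->S3 S3-1->S3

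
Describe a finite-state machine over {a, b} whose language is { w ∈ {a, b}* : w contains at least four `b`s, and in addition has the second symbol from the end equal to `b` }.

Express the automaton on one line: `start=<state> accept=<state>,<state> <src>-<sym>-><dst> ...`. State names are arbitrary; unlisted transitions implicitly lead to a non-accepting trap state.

Handle the two conditions separately and then intersect. One (6 states) tracks the count of `b`s, saturating at 5; the other (7 states) tracks the last 2 symbols read. Each combined state is a pair, one component from each; accept when both components accept.
          a    b  
>  q0     q1   q2 
   q1     q3   q4 
   q2     q5   q6 
   q3     q3   q4 
   q4     q5   q6 
   q5     q7   q8 
   q6     q9  q10 
   q7     q7   q8 
   q8     q9  q10 
   q9    q11  q12 
   q10   q13  q14 
   q11   q11  q12 
   q12   q13  q14 
   q13   q15  q16 
 * q14   q17  q18 
   q15   q15  q16 
   q16   q17  q18 
 * q17   q19  q20 
 * q18   q21  q18 
   q19   q19  q20 
   q20   q21  q18 
 * q21   q22  q20 
   q22   q22  q20 
(> = start, * = accepting)

start=q0 accept=q14,q17,q18,q21 q0-a->q1 q0-b->q2 q1-a->q3 q1-b->q4 q2-a->q5 q2-b->q6 q3-a->q3 q3-b->q4 q4-a->q5 q4-b->q6 q5-a->q7 q5-b->q8 q6-a->q9 q6-b->q10 q7-a->q7 q7-b->q8 q8-a->q9 q8-b->q10 q9-a->q11 q9-b->q12 q10-a->q13 q10-b->q14 q11-a->q11 q11-b->q12 q12-a->q13 q12-b->q14 q13-a->q15 q13-b->q16 q14-a->q17 q14-b->q18 q15-a->q15 q15-b->q16 q16-a->q17 q16-b->q18 q17-a->q19 q17-b->q20 q18-a->q21 q18-b->q18 q19-a->q19 q19-b->q20 q20-a->q21 q20-b->q18 q21-a->q22 q21-b->q20 q22-a->q22 q22-b->q20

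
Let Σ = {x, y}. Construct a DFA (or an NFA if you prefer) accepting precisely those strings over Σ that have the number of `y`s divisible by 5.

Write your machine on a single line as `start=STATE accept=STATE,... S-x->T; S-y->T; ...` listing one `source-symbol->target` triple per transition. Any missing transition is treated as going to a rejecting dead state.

The only thing that matters is how many `y`s have appeared, reduced mod 5. Use one state per residue: q0 for 0, …, q4 for 4. Reading `y` moves to the next residue; anything else stays put. q0 is accepting.
5 states suffice.
        x   y  
>* q0   q0  q1 
   q1   q1  q2 
   q2   q2  q3 
   q3   q3  q4 
   q4   q4  q0 
(> = start, * = accepting)

start=q0; accept=q0; q0-x->q0; q0-y->q1; q1-x->q1; q1-y->q2; q2-x->q2; q2-y->q3; q3-x->q3; q3-y->q4; q4-x->q4; q4-y->q0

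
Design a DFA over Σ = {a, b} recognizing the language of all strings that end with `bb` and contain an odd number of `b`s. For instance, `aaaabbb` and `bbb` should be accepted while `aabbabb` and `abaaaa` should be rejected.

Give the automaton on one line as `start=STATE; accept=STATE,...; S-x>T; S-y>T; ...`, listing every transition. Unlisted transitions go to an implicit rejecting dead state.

start=q0; accept=q5; q0-a>q0; q0-b>q1; q1-a>q2; q1-b>q3; q2-a>q2; q2-b>q4; q3-a>q0; q3-b>q5; q4-a>q0; q4-b>q5; q5-a>q2; q5-b>q3

Build one automaton per condition and run them in lockstep. One (3 states) tracks how much of the suffix `bb` has currently been matched; the other (2 states) tracks the count of `b`s modulo 2. Each combined state is a pair, one component from each; accept when both components accept.
        a   b  
>  q0   q0  q1 
   q1   q2  q3 
   q2   q2  q4 
   q3   q0  q5 
   q4   q0  q5 
 * q5   q2  q3 
(> = start, * = accepting)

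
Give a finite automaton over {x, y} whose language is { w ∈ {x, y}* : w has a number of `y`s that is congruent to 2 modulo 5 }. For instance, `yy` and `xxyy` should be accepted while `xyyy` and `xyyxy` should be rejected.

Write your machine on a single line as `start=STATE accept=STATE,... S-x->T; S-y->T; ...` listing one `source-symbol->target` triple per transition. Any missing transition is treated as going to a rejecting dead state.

Keep the running count of `y`s modulo 5: each `y` advances along the cycle q0 → q1 → q2 → q3 → q4 → q0 while other symbols loop. Accept at q2.
5 states suffice.
        x   y  
>  q0   q0  q1 
   q1   q1  q2 
 * q2   q2  q3 
   q3   q3  q4 
   q4   q4  q0 
(> = start, * = accepting)

start=q0; accept=q2; q0-x->q0; q0-y->q1; q1-x->q1; q1-y->q2; q2-x->q2; q2-y->q3; q3-x->q3; q3-y->q4; q4-x->q4; q4-y->q0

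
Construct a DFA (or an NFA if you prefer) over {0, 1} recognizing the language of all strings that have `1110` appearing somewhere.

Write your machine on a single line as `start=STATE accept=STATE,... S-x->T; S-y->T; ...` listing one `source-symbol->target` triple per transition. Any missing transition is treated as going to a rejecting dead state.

start=s0; accept=s4; s0-0->s0; s0-1->s1; s1-0->s0; s1-1->s2; s2-0->s0; s2-1->s3; s3-0->s4; s3-1->s3; s4-0->s4; s4-1->s4

Track how much of `1110` has been matched so far: state s0 is no progress, s4 is the absorbing accept state reached once `1110` has occurred. Intermediate states record partial matches; on a mismatch, fall back to the longest reusable overlap.
With 5 states:
        0   1  
>  s0   s0  s1 
   s1   s0  s2 
   s2   s0  s3 
   s3   s4  s3 
 * s4   s4  s4 
(> = start, * = accepting)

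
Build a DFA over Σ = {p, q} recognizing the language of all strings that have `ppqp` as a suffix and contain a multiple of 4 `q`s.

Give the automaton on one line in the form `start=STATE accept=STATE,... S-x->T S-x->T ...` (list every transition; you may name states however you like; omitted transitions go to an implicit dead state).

start=A accept=H A-p->A A-q->B B-p->B B-q->C C-p->C C-q->D D-p->E D-q->A E-p->F E-q->A F-p->F F-q->G G-p->H G-q->B H-p->A H-q->B

Build one automaton per condition and run them in lockstep. The first has 5 states tracking how much of the suffix `ppqp` has currently been matched; the second has 4 states tracking the count of `q`s modulo 4. A product state is a pair (one from each), accepting exactly when both do. Minimizing collapses redundant product states.
       p  q 
>  A   A  B 
   B   B  C 
   C   C  D 
   D   E  A 
   E   F  A 
   F   F  G 
   G   H  B 
 * H   A  B 
(> = start, * = accepting)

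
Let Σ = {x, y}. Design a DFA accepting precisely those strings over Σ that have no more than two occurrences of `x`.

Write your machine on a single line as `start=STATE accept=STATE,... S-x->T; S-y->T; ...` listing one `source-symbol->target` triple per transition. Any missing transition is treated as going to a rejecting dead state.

start=A; accept=A,B,C; A-x->B; A-y->A; B-x->C; B-y->B; C-x->D; C-y->C; D-x->D; D-y->D

Only the number of `x`s matters, and only up to 3. Make a chain A → B → C → D advanced by each `x` (with D absorbing); every other symbol self-loops. The accepting set is {A, B, C}.
       x  y 
>* A   B  A 
 * B   C  B 
 * C   D  C 
   D   D  D 
(> = start, * = accepting)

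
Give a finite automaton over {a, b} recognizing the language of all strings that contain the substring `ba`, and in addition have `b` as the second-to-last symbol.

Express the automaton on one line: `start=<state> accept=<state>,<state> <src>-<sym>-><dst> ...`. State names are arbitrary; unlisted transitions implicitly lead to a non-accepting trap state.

Run two small machines in parallel and take their product. The first has 3 states tracking whether and how much of `ba` has been seen; the second has 7 states tracking the last 2 symbols read. A product state is a pair (one from each), accepting exactly when both do. Minimizing collapses redundant product states.
With 6 states:
        a   b  
>  S0   S0  S1 
   S1   S2  S1 
 * S2   S3  S4 
   S3   S3  S4 
   S4   S2  S5 
 * S5   S2  S5 
(> = start, * = accepting)

start=S0 accept=S2,S5 S0-a->S0 S0-b->S1 S1-a->S2 S1-b->S1 S2-a->S3 S2-b->S4 S3-a->S3 S3-b->S4 S4-a->S2 S4-b->S5 S5-a->S2 S5-b->S5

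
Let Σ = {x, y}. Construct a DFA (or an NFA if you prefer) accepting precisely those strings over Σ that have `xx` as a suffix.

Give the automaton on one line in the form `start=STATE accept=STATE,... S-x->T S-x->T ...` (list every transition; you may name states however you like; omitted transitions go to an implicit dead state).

Let each state record the length of the longest suffix of the input read so far that is also a prefix of `xx`. q1 means the last symbol is `x`; q2 means the last 2 symbols are `xx`. Accept only at q2, where the string currently ends in `xx`.
A 3-state machine:
        x   y  
>  q0   q1  q0 
   q1   q2  q0 
 * q2   q2  q0 
(> = start, * = accepting)

start=q0 accept=q2 q0-x->q1 q0-y->q0 q1-x->q2 q1-y->q0 q2-x->q2 q2-y->q0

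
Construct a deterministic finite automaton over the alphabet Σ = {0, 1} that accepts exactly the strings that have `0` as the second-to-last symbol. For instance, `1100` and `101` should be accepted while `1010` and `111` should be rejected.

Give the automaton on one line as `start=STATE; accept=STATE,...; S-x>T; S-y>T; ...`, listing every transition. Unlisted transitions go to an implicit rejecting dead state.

Because acceptance depends on a position counted from the end, the machine has to buffer the most recent 2 symbols. Make each state the string of the last up-to-2 symbols read; on input `x` shift the window left and append `x`. Accept when the buffered window has length 2 and begins with `0`.
A 7-state machine:
       0  1 
>  A   B  C 
   B   D  E 
   C   F  G 
 * D   D  E 
 * E   F  G 
   F   D  E 
   G   F  G 
(> = start, * = accepting)

start=A; accept=D,E; A-0>B; A-1>C; B-0>D; B-1>E; C-0>F; C-1>G; D-0>D; D-1>E; E-0>F; E-1>G; F-0>D; F-1>E; G-0>F; G-1>G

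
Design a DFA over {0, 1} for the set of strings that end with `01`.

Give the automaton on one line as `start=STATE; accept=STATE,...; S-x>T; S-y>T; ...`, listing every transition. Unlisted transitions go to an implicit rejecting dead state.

Let each state record the length of the longest suffix of the input read so far that is also a prefix of `01`. q1 means the last symbol is `0`; q2 means the last 2 symbols are `01`. Accept only at q2, where the string currently ends in `01`.
A 3-state machine:
        0   1  
>  q0   q1  q0 
   q1   q1  q2 
 * q2   q1  q0 
(> = start, * = accepting)

start=q0; accept=q2; q0-0>q1; q0-1>q0; q1-0>q1; q1-1>q2; q2-0>q1; q2-1>q0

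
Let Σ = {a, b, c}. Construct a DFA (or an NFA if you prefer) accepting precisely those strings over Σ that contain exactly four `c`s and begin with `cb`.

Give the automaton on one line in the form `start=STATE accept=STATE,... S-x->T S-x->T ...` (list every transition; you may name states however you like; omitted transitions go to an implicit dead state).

start=S0 accept=S10 S0-a->S1 S0-b->S1 S0-c->S2 S1-a->S1 S1-b->S1 S1-c->S3 S2-a->S3 S2-b->S4 S2-c->S5 S3-a->S3 S3-b->S3 S3-c->S5 S4-a->S4 S4-b->S4 S4-c->S6 S5-a->S5 S5-b->S5 S5-c->S7 S6-a->S6 S6-b->S6 S6-c->S8 S7-a->S7 S7-b->S7 S7-c->S9 S8-a->S8 S8-b->S8 S8-c->S10 S9-a->S9 S9-b->S9 S9-c->S11 S10-a->S10 S10-b->S10 S10-c->S12 S11-a->S11 S11-b->S11 S11-c->S11 S12-a->S12 S12-b->S12 S12-c->S12

Build one automaton per condition and run them in lockstep. The first has 6 states tracking the count of `c`s, saturating at 5; the second has 4 states tracking whether the input so far still matches the prefix `cb`. A product state is a pair (one from each), accepting exactly when both do.
          a    b    c  
>  S0     S1   S1   S2 
   S1     S1   S1   S3 
   S2     S3   S4   S5 
   S3     S3   S3   S5 
   S4     S4   S4   S6 
   S5     S5   S5   S7 
   S6     S6   S6   S8 
   S7     S7   S7   S9 
   S8     S8   S8  S10 
   S9     S9   S9  S11 
 * S10   S10  S10  S12 
   S11   S11  S11  S11 
   S12   S12  S12  S12 
(> = start, * = accepting)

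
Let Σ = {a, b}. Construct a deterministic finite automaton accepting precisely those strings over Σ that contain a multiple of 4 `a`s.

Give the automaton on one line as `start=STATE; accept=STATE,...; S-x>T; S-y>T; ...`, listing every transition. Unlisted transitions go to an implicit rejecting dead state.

start=s0; accept=s0; s0-a>s1; s0-b>s0; s1-a>s2; s1-b>s1; s2-a>s3; s2-b>s2; s3-a>s0; s3-b>s3

The only thing that matters is how many `a`s have appeared, reduced mod 4. Use one state per residue: s0 for 0, …, s3 for 3. Reading `a` moves to the next residue; anything else stays put. s0 is accepting.
        a   b  
>* s0   s1  s0 
   s1   s2  s1 
   s2   s3  s2 
   s3   s0  s3 
(> = start, * = accepting)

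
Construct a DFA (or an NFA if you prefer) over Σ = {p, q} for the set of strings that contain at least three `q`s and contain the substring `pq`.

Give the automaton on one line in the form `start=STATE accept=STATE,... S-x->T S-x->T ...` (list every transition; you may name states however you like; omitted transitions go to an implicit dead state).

Handle the two conditions separately and then intersect. The first has 5 states tracking the count of `q`s, saturating at 4; the second has 3 states tracking whether and how much of `pq` has been seen. A product state is a pair (one from each), accepting exactly when both do. Minimizing collapses redundant product states.
A 7-state machine:
       p  q 
>  A   B  C 
   B   B  D 
   C   D  E 
   D   D  F 
   E   F  E 
   F   F  G 
 * G   G  G 
(> = start, * = accepting)

start=A accept=G A-p->B A-q->C B-p->B B-q->D C-p->D C-q->E D-p->D D-q->F E-p->F E-q->E F-p->F F-q->G G-p->G G-q->G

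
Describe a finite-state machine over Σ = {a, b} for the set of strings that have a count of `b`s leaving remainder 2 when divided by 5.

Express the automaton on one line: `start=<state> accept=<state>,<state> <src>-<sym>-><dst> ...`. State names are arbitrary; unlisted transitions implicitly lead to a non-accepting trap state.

start=s0 accept=s2 s0-a->s0 s0-b->s1 s1-a->s1 s1-b->s2 s2-a->s2 s2-b->s3 s3-a->s3 s3-b->s4 s4-a->s4 s4-b->s0

The only thing that matters is how many `b`s have appeared, reduced mod 5. Use one state per residue: s0 for 0, …, s4 for 4. Reading `b` moves to the next residue; anything else stays put. s2 is accepting.
5 states suffice.
        a   b  
>  s0   s0  s1 
   s1   s1  s2 
 * s2   s2  s3 
   s3   s3  s4 
   s4   s4  s0 
(> = start, * = accepting)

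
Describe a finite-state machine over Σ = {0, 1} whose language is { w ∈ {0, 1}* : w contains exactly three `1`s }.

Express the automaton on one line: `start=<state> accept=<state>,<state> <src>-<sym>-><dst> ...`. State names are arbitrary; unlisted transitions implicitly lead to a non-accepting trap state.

start=q0 accept=q3 q0-0->q0 q0-1->q1 q1-0->q1 q1-1->q2 q2-0->q2 q2-1->q3 q3-0->q3 q3-1->q4 q4-0->q4 q4-1->q4

Count `1`s, saturating at 4: states q0 through q3 mean 0 through 3 `1`s seen; q4 means more than 3. Each `1` increments (capped at q4); other symbols loop. Accept from {q3}.
5 states suffice.
        0   1  
>  q0   q0  q1 
   q1   q1  q2 
   q2   q2  q3 
 * q3   q3  q4 
   q4   q4  q4 
(> = start, * = accepting)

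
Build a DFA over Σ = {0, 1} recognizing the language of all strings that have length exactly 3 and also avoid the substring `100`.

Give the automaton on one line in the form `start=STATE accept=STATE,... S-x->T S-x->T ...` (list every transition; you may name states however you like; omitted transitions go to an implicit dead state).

start=s0 accept=s5 s0-0->s1 s0-1->s2 s1-0->s3 s1-1->s3 s2-0->s4 s2-1->s3 s3-0->s5 s3-1->s5 s4-0->s6 s4-1->s5 s5-0->s6 s5-1->s6 s6-0->s6 s6-1->s6

Handle the two conditions separately and then intersect. One (5 states) tracks the input length, saturating at 4; the other (4 states) tracks partial matches of the forbidden pattern `100`. Each combined state is a pair, one component from each; accept when both components accept. After merging equivalent states the machine shrinks.
7 states suffice.
        0   1  
>  s0   s1  s2 
   s1   s3  s3 
   s2   s4  s3 
   s3   s5  s5 
   s4   s6  s5 
 * s5   s6  s6 
   s6   s6  s6 
(> = start, * = accepting)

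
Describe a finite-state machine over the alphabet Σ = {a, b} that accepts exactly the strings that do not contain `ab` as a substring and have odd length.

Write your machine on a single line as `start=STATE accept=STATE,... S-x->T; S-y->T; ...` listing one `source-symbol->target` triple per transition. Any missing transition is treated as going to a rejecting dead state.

Build one automaton per condition and run them in lockstep. One (3 states) tracks partial matches of the forbidden pattern `ab`; the other (2 states) tracks the input length modulo 2. Each combined state is a pair, one component from each; accept when both components accept.
6 states suffice.
        a   b  
>  q0   q1  q2 
 * q1   q3  q4 
 * q2   q3  q0 
   q3   q1  q5 
   q4   q5  q5 
   q5   q4  q4 
(> = start, * = accepting)

start=q0; accept=q1,q2; q0-a->q1; q0-b->q2; q1-a->q3; q1-b->q4; q2-a->q3; q2-b->q0; q3-a->q1; q3-b->q5; q4-a->q5; q4-b->q5; q5-a->q4; q5-b->q4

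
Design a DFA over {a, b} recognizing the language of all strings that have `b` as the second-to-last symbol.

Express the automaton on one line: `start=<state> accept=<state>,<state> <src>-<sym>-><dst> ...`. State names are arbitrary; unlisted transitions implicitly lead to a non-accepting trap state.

start=q0 accept=q5,q6 q0-a->q1 q0-b->q2 q1-a->q3 q1-b->q4 q2-a->q5 q2-b->q6 q3-a->q3 q3-b->q4 q4-a->q5 q4-b->q6 q5-a->q3 q5-b->q4 q6-a->q5 q6-b->q6

Because acceptance depends on a position counted from the end, the machine has to buffer the most recent 2 symbols. Make each state the string of the last up-to-2 symbols read; on input `x` shift the window left and append `x`. Accept when the buffered window has length 2 and begins with `b`.
7 states suffice.
        a   b  
>  q0   q1  q2 
   q1   q3  q4 
   q2   q5  q6 
   q3   q3  q4 
   q4   q5  q6 
 * q5   q3  q4 
 * q6   q5  q6 
(> = start, * = accepting)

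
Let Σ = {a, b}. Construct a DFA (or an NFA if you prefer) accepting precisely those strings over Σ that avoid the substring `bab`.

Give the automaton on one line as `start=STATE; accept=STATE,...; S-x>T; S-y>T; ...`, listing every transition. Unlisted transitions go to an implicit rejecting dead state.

Track partial matches of the forbidden pattern `bab`. State q3 is a dead state reached once `bab` has occurred; every other state accepts. q0 means no part of `bab` is currently matched.
        a   b  
>* q0   q0  q1 
 * q1   q2  q1 
 * q2   q0  q3 
   q3   q3  q3 
(> = start, * = accepting)

start=q0; accept=q0,q1,q2; q0-a>q0; q0-b>q1; q1-a>q2; q1-b>q1; q2-a>q0; q2-b>q3; q3-a>q3; q3-b>q3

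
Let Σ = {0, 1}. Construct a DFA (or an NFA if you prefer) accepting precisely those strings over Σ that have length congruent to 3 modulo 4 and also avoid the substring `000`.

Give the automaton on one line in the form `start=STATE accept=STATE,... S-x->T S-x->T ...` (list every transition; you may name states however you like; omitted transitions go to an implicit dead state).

Run two small machines in parallel and take their product. One (4 states) tracks the input length modulo 4; the other (4 states) tracks partial matches of the forbidden pattern `000`. Each combined state is a pair, one component from each; accept when both components accept.
16 states suffice.
          0    1  
>  S0     S1   S2 
   S1     S3   S4 
   S2     S5   S4 
   S3     S6   S7 
   S4     S8   S7 
   S5     S9   S7 
   S6    S10  S10 
 * S7    S11   S0 
 * S8    S12   S0 
 * S9    S10   S0 
   S10   S13  S13 
   S11   S14   S2 
   S12   S13   S2 
   S13   S15  S15 
   S14   S15   S4 
   S15    S6   S6 
(> = start, * = accepting)

start=S0 accept=S7,S8,S9 S0-0->S1 S0-1->S2 S1-0->S3 S1-1->S4 S2-0->S5 S2-1->S4 S3-0->S6 S3-1->S7 S4-0->S8 S4-1->S7 S5-0->S9 S5-1->S7 S6-0->S10 S6-1->S10 S7-0->S11 S7-1->S0 S8-0->S12 S8-1->S0 S9-0->S10 S9-1->S0 S10-0->S13 S10-1->S13 S11-0->S14 S11-1->S2 S12-0->S13 S12-1->S2 S13-0->S15 S13-1->S15 S14-0->S15 S14-1->S4 S15-0->S6 S15-1->S6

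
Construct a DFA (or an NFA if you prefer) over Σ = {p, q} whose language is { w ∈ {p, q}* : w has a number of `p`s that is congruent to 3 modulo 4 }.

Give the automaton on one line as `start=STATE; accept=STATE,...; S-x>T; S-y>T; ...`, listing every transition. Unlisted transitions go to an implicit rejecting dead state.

start=s0; accept=s3; s0-p>s1; s0-q>s0; s1-p>s2; s1-q>s1; s2-p>s3; s2-q>s2; s3-p>s0; s3-q>s3

Keep the running count of `p`s modulo 4: each `p` advances along the cycle s0 → s1 → s2 → s3 → s0 while other symbols loop. Accept at s3.
With 4 states:
        p   q  
>  s0   s1  s0 
   s1   s2  s1 
   s2   s3  s2 
 * s3   s0  s3 
(> = start, * = accepting)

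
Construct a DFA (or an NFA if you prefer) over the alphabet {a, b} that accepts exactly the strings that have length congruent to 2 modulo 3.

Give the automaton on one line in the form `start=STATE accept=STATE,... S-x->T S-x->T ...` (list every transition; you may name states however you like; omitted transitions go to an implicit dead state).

Count input length modulo 3: every symbol advances one step around the cycle S0 → S1 → S2 → S0. Accept at S2.
3 states suffice.
        a   b  
>  S0   S1  S1 
   S1   S2  S2 
 * S2   S0  S0 
(> = start, * = accepting)

start=S0 accept=S2 S0-a->S1 S0-b->S1 S1-a->S2 S1-b->S2 S2-a->S0 S2-b->S0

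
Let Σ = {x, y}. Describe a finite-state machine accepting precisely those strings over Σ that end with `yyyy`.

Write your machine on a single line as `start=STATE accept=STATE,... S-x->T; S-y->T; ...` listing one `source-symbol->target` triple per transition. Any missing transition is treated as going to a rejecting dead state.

Let each state record the length of the longest suffix of the input read so far that is also a prefix of `yyyy`. q1 means the last symbol is `y`; q2 means the last 2 symbols are `yy`; q3 means the last 3 symbols are `yyy`; q4 means the last 4 symbols are `yyyy`. Accept only at q4, where the string currently ends in `yyyy`.
5 states suffice.
        x   y  
>  q0   q0  q1 
   q1   q0  q2 
   q2   q0  q3 
   q3   q0  q4 
 * q4   q0  q4 
(> = start, * = accepting)

start=q0; accept=q4; q0-x->q0; q0-y->q1; q1-x->q0; q1-y->q2; q2-x->q0; q2-y->q3; q3-x->q0; q3-y->q4; q4-x->q0; q4-y->q4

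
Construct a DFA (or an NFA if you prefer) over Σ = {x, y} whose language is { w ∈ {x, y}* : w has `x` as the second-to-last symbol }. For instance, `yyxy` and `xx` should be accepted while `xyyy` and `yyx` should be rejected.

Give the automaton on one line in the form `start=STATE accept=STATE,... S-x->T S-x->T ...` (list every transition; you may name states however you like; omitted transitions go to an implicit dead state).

Because acceptance depends on a position counted from the end, the machine has to buffer the most recent 2 symbols. Make each state the string of the last up-to-2 symbols read; on input `x` shift the window left and append `x`. Accept when the buffered window has length 2 and begins with `x`.
A 7-state machine:
        x   y  
>  S0   S1  S2 
   S1   S3  S4 
   S2   S5  S6 
 * S3   S3  S4 
 * S4   S5  S6 
   S5   S3  S4 
   S6   S5  S6 
(> = start, * = accepting)

start=S0 accept=S3,S4 S0-x->S1 S0-y->S2 S1-x->S3 S1-y->S4 S2-x->S5 S2-y->S6 S3-x->S3 S3-y->S4 S4-x->S5 S4-y->S6 S5-x->S3 S5-y->S4 S6-x->S5 S6-y->S6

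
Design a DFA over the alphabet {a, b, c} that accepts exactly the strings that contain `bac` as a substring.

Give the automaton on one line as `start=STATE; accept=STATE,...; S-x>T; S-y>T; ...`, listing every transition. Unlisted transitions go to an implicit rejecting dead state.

States S0..S2 record the length of the longest prefix of `bac` that matches the current input suffix. Reaching S3 means `bac` has been seen, and we stay there forever. Accept from S3.
A 4-state machine:
        a   b   c  
>  S0   S0  S1  S0 
   S1   S2  S1  S0 
   S2   S0  S1  S3 
 * S3   S3  S3  S3 
(> = start, * = accepting)

start=S0; accept=S3; S0-a>S0; S0-b>S1; S0-c>S0; S1-a>S2; S1-b>S1; S1-c>S0; S2-a>S0; S2-b>S1; S2-c>S3; S3-a>S3; S3-b>S3; S3-c>S3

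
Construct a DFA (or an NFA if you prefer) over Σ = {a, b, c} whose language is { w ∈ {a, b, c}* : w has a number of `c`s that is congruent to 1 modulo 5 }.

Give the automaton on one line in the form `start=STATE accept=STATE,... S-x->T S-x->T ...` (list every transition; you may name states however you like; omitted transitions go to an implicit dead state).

start=q0 accept=q1 q0-a->q0 q0-b->q0 q0-c->q1 q1-a->q1 q1-b->q1 q1-c->q2 q2-a->q2 q2-b->q2 q2-c->q3 q3-a->q3 q3-b->q3 q3-c->q4 q4-a->q4 q4-b->q4 q4-c->q0

Keep the running count of `c`s modulo 5: each `c` advances along the cycle q0 → q1 → q2 → q3 → q4 → q0 while other symbols loop. Accept at q1.
5 states suffice.
        a   b   c  
>  q0   q0  q0  q1 
 * q1   q1  q1  q2 
   q2   q2  q2  q3 
   q3   q3  q3  q4 
   q4   q4  q4  q0 
(> = start, * = accepting)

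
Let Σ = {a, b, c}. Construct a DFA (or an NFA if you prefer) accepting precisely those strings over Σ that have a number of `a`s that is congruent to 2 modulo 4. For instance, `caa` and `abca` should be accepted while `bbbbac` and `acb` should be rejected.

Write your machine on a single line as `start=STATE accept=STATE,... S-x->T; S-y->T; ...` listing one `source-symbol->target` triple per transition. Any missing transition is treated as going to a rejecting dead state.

Keep the running count of `a`s modulo 4: each `a` advances along the cycle s0 → s1 → s2 → s3 → s0 while other symbols loop. Accept at s2.
4 states suffice.
        a   b   c  
>  s0   s1  s0  s0 
   s1   s2  s1  s1 
 * s2   s3  s2  s2 
   s3   s0  s3  s3 
(> = start, * = accepting)

start=s0; accept=s2; s0-a->s1; s0-b->s0; s0-c->s0; s1-a->s2; s1-b->s1; s1-c->s1; s2-a->s3; s2-b->s2; s2-c->s2; s3-a->s0; s3-b->s3; s3-c->s3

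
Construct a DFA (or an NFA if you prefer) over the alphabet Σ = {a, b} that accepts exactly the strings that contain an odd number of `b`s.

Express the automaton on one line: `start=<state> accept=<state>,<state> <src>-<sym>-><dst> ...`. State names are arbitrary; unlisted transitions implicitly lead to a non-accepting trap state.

start=q0 accept=q1 q0-a->q0 q0-b->q1 q1-a->q1 q1-b->q0

Keep the running count of `b`s modulo 2: each `b` advances along the cycle q0 → q1 → q0 while other symbols loop. Accept at q1.
2 states suffice.
        a   b  
>  q0   q0  q1 
 * q1   q1  q0 
(> = start, * = accepting)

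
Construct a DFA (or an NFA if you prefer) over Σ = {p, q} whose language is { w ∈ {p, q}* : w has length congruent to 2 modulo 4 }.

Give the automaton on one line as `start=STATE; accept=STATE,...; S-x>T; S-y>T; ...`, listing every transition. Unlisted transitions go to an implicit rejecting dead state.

Only the length mod 4 matters, so use a 4-cycle: from any state, every input symbol moves to the next state, wrapping D back to A. Mark C accepting.
With 4 states:
       p  q 
>  A   B  B 
   B   C  C 
 * C   D  D 
   D   A  A 
(> = start, * = accepting)

start=A; accept=C; A-p>B; A-q>B; B-p>C; B-q>C; C-p>D; C-q>D; D-p>A; D-q>A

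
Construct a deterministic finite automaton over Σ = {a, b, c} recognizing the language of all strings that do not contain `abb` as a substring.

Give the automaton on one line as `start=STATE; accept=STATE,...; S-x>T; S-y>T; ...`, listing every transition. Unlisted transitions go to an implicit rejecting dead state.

start=S0; accept=S0,S1,S2; S0-a>S1; S0-b>S0; S0-c>S0; S1-a>S1; S1-b>S2; S1-c>S0; S2-a>S1; S2-b>S3; S2-c>S0; S3-a>S3; S3-b>S3; S3-c>S3

Track partial matches of the forbidden pattern `abb`. State S3 is a dead state reached once `abb` has occurred; every other state accepts. S0 means no part of `abb` is currently matched.
With 4 states:
        a   b   c  
>* S0   S1  S0  S0 
 * S1   S1  S2  S0 
 * S2   S1  S3  S0 
   S3   S3  S3  S3 
(> = start, * = accepting)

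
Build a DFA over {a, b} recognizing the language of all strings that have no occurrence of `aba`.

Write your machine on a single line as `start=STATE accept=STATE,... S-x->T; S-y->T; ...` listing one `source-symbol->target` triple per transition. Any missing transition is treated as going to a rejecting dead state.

This is the complement of 'contains `aba`'. Use the same substring-matching states — q0 through q3 holding how much of `aba` has just been matched — but flip the accepting set: everything except the trap q3 accepts.
A 4-state machine:
        a   b  
>* q0   q1  q0 
 * q1   q1  q2 
 * q2   q3  q0 
   q3   q3  q3 
(> = start, * = accepting)

start=q0; accept=q0,q1,q2; q0-a->q1; q0-b->q0; q1-a->q1; q1-b->q2; q2-a->q3; q2-b->q0; q3-a->q3; q3-b->q3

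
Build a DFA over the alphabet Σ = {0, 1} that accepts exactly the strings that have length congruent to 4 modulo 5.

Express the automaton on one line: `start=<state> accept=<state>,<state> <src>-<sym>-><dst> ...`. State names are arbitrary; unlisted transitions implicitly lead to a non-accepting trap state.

start=A accept=E A-0->B A-1->B B-0->C B-1->C C-0->D C-1->D D-0->E D-1->E E-0->A E-1->A

Only the length mod 5 matters, so use a 5-cycle: from any state, every input symbol moves to the next state, wrapping E back to A. Mark E accepting.
5 states suffice.
       0  1 
>  A   B  B 
   B   C  C 
   C   D  D 
   D   E  E 
 * E   A  A 
(> = start, * = accepting)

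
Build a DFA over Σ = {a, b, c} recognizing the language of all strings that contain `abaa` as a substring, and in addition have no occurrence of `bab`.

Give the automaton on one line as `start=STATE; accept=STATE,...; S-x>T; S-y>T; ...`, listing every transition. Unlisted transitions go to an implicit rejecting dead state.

start=q0; accept=q7,q8,q9; q0-a>q1; q0-b>q2; q0-c>q0; q1-a>q1; q1-b>q3; q1-c>q0; q2-a>q4; q2-b>q2; q2-c>q0; q3-a>q5; q3-b>q2; q3-c>q0; q4-a>q1; q4-b>q6; q4-c>q0; q5-a>q7; q5-b>q6; q5-c>q0; q6-a>q6; q6-b>q6; q6-c>q6; q7-a>q7; q7-b>q8; q7-c>q7; q8-a>q9; q8-b>q8; q8-c>q7; q9-a>q7; q9-b>q6; q9-c>q7

Build one automaton per condition and run them in lockstep. One (5 states) tracks whether and how much of `abaa` has been seen; the other (4 states) tracks partial matches of the forbidden pattern `bab`. Each combined state is a pair, one component from each; accept when both components accept. Equivalent product states are then merged.
With 10 states:
        a   b   c  
>  q0   q1  q2  q0 
   q1   q1  q3  q0 
   q2   q4  q2  q0 
   q3   q5  q2  q0 
   q4   q1  q6  q0 
   q5   q7  q6  q0 
   q6   q6  q6  q6 
 * q7   q7  q8  q7 
 * q8   q9  q8  q7 
 * q9   q7  q6  q7 
(> = start, * = accepting)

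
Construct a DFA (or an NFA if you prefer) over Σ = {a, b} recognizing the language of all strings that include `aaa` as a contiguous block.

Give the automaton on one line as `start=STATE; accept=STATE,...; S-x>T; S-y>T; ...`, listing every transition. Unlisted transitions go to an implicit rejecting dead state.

Track how much of `aaa` has been matched so far: state s0 is no progress, s3 is the absorbing accept state reached once `aaa` has occurred. Intermediate states record partial matches; on a mismatch, fall back to the longest reusable overlap.
With 4 states:
        a   b  
>  s0   s1  s0 
   s1   s2  s0 
   s2   s3  s0 
 * s3   s3  s3 
(> = start, * = accepting)

start=s0; accept=s3; s0-a>s1; s0-b>s0; s1-a>s2; s1-b>s0; s2-a>s3; s2-b>s0; s3-a>s3; s3-b>s3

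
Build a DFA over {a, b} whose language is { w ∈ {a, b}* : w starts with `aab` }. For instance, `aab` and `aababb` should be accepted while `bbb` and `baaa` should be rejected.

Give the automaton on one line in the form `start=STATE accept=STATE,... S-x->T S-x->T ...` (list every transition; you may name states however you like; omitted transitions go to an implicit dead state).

Walk along `aab` while the input agrees: from S0 take `a` to S1, and so on. Any deviation drops to the rejecting sink S4. Once S3 is reached the prefix is confirmed and every continuation is accepted.
5 states suffice.
        a   b  
>  S0   S1  S4 
   S1   S2  S4 
   S2   S4  S3 
 * S3   S3  S3 
   S4   S4  S4 
(> = start, * = accepting)

start=S0 accept=S3 S0-a->S1 S0-b->S4 S1-a->S2 S1-b->S4 S2-a->S4 S2-b->S3 S3-a->S3 S3-b->S3 S4-a->S4 S4-b->S4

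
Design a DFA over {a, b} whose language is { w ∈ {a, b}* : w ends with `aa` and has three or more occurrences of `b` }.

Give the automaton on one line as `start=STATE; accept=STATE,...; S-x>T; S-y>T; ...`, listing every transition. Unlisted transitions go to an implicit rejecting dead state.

start=q0; accept=q12,q14; q0-a>q1; q0-b>q2; q1-a>q3; q1-b>q2; q2-a>q4; q2-b>q5; q3-a>q3; q3-b>q2; q4-a>q6; q4-b>q5; q5-a>q7; q5-b>q8; q6-a>q6; q6-b>q5; q7-a>q9; q7-b>q8; q8-a>q10; q8-b>q11; q9-a>q9; q9-b>q8; q10-a>q12; q10-b>q11; q11-a>q13; q11-b>q11; q12-a>q12; q12-b>q11; q13-a>q14; q13-b>q11; q14-a>q14; q14-b>q11

Handle the two conditions separately and then intersect. The first has 3 states tracking how much of the suffix `aa` has currently been matched; the second has 5 states tracking the count of `b`s, saturating at 4. A product state is a pair (one from each), accepting exactly when both do.
With 15 states:
          a    b  
>  q0     q1   q2 
   q1     q3   q2 
   q2     q4   q5 
   q3     q3   q2 
   q4     q6   q5 
   q5     q7   q8 
   q6     q6   q5 
   q7     q9   q8 
   q8    q10  q11 
   q9     q9   q8 
   q10   q12  q11 
   q11   q13  q11 
 * q12   q12  q11 
   q13   q14  q11 
 * q14   q14  q11 
(> = start, * = accepting)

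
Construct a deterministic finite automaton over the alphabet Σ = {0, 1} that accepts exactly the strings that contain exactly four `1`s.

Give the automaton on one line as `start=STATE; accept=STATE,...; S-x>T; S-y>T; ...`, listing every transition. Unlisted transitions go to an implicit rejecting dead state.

start=S0; accept=S4; S0-0>S0; S0-1>S1; S1-0>S1; S1-1>S2; S2-0>S2; S2-1>S3; S3-0>S3; S3-1>S4; S4-0>S4; S4-1>S5; S5-0>S5; S5-1>S5

Count `1`s, saturating at 5: states S0 through S4 mean 0 through 4 `1`s seen; S5 means more than 4. Each `1` increments (capped at S5); other symbols loop. Accept from {S4}.
With 6 states:
        0   1  
>  S0   S0  S1 
   S1   S1  S2 
   S2   S2  S3 
   S3   S3  S4 
 * S4   S4  S5 
   S5   S5  S5 
(> = start, * = accepting)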